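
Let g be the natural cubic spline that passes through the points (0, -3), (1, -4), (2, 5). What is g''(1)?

15

Write M_i for g''(x_i). With h_i = 1, 1 and divided differences Δ_i = -1, 9, the continuity of g' gives the tridiagonal system
  1·M_0 + 4·M_1 + 1·M_2 = 6(Δ_1 - Δ_0) = 60
Natural end conditions: M_0 = M_2 = 0.
Solving the tridiagonal system: M_0 = 0, M_1 = 15, M_2 = 0.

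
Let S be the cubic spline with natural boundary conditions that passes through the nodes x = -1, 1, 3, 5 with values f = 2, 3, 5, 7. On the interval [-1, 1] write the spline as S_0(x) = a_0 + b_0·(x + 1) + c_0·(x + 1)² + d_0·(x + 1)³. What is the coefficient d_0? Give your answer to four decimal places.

0.0333

Write σ_i for S''(x_i). With h_i = 2, 2, 2 and divided differences Δ_i = 1/2, 1, 1, the continuity of S' gives the tridiagonal system
  2·σ_0 + 8·σ_1 + 2·σ_2 = 6(Δ_1 - Δ_0) = 3
  2·σ_1 + 8·σ_2 + 2·σ_3 = 6(Δ_2 - Δ_1) = 0
Natural end conditions: σ_0 = σ_3 = 0.
Hence σ_0 = 0, σ_1 = 2/5, σ_2 = -1/10, σ_3 = 0.
On [-1, 1], with S_0(x) = a_0 + b_0·(x + 1) + c_0·(x + 1)² + d_0·(x + 1)³: c_0 = σ_0/2 = 0, d_0 = (σ_1 - σ_0)/(6h_0) = 1/30, b_0 = Δ_0 - h_0(2σ_0 + σ_1)/6 = 11/30.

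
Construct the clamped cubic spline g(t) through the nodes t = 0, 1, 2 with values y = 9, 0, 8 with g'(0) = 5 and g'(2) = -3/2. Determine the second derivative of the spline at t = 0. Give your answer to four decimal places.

-70.7500

Write M_i for g''(x_i). With h_i = 1, 1 and divided differences Δ_i = -9, 8, the continuity of g' gives the tridiagonal system
  1·M_0 + 4·M_1 + 1·M_2 = 6(Δ_1 - Δ_0) = 102
Clamped end conditions give two more equations: 2h_0·M_0 + h_0·M_1 = 6(Δ_0 - g'(0)) = -84 and h_1·M_1 + 2h_1·M_2 = 6(g'(2) - Δ_1) = -57.
Hence M_0 = -283/4, M_1 = 115/2, M_2 = -229/4.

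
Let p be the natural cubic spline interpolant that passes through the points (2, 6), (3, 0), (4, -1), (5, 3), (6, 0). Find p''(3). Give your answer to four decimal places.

5.1429

Write σ_i for p''(x_i). With h_i = 1, 1, 1, 1 and divided differences Δ_i = -6, -1, 4, -3, the continuity of p' gives the tridiagonal system
  1·σ_0 + 4·σ_1 + 1·σ_2 = 6(Δ_1 - Δ_0) = 30
  1·σ_1 + 4·σ_2 + 1·σ_3 = 6(Δ_2 - Δ_1) = 30
  1·σ_2 + 4·σ_3 + 1·σ_4 = 6(Δ_3 - Δ_2) = -42
Natural end conditions: σ_0 = σ_4 = 0.
Solving: σ_0 = 0, σ_1 = 36/7, σ_2 = 66/7, σ_3 = -90/7, σ_4 = 0.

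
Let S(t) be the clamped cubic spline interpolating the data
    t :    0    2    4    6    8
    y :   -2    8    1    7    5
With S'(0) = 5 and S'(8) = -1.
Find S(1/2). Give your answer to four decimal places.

With M_i denoting the second derivative at x_i, h_i = 2, 2, 2, 2, and Δ_i = (y_(i+1) − y_i)/h_i = 5, -7/2, 3, -1:
  2·M_0 + 8·M_1 + 2·M_2 = 6(Δ_1 - Δ_0) = -51
  2·M_1 + 8·M_2 + 2·M_3 = 6(Δ_2 - Δ_1) = 39
  2·M_2 + 8·M_3 + 2·M_4 = 6(Δ_3 - Δ_2) = -24
Clamped end conditions give two more equations: 2h_0·M_0 + h_0·M_1 = 6(Δ_0 - S'(0)) = 0 and h_3·M_3 + 2h_3·M_4 = 6(S'(8) - Δ_3) = 0.
Forward elimination and back-substitution give M_0 = 549/112, M_1 = -549/56, M_2 = 141/16, M_3 = -333/56, M_4 = 333/112.
On [0, 2], S(t) = -2 + 5·t + 549/224·t² - 549/448·t³.
With t = 1/2: S(1/2) = 3439/3584.

0.9595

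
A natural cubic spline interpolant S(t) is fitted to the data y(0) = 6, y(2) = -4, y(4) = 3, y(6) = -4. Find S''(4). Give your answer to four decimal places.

Write M_i for S''(x_i). With h_i = 2, 2, 2 and divided differences Δ_i = -5, 7/2, -7/2, the continuity of S' gives the tridiagonal system
  2·M_0 + 8·M_1 + 2·M_2 = 6(Δ_1 - Δ_0) = 51
  2·M_1 + 8·M_2 + 2·M_3 = 6(Δ_2 - Δ_1) = -42
Natural end conditions: M_0 = M_3 = 0.
Hence M_0 = 0, M_1 = 41/5, M_2 = -73/10, M_3 = 0.

-7.3000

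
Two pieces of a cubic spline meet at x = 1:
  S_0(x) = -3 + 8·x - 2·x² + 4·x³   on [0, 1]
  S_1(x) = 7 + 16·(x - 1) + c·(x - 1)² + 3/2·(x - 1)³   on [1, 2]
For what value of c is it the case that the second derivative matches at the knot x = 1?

S_0''(x) = -4 + 24·x, so S_0''(1) = 20. On the right, S_1''(1) = 2c, so c = 10.

10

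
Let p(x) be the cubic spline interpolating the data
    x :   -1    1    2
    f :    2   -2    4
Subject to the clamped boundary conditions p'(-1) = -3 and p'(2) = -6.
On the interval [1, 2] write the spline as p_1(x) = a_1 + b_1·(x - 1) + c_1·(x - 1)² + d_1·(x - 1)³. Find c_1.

9

Put M_i = p'' at the i-th knot. Here h = (2, 1) and Δ = (-2, 6), so the interior equations h_(i-1)·M_(i-1) + 2(h_(i-1)+h_i)·M_i + h_i·M_(i+1) = 6(Δ_i − Δ_(i-1)) read
  2·M_0 + 6·M_1 + 1·M_2 = 6(Δ_1 - Δ_0) = 48
Clamped end conditions give two more equations: 2h_0·M_0 + h_0·M_1 = 6(Δ_0 - p'(-1)) = 6 and h_1·M_1 + 2h_1·M_2 = 6(p'(2) - Δ_1) = -72.
Solving the tridiagonal system: M_0 = -15/2, M_1 = 18, M_2 = -45.
On [1, 2], with p_1(x) = a_1 + b_1·(x - 1) + c_1·(x - 1)² + d_1·(x - 1)³: c_1 = M_1/2 = 9, d_1 = (M_2 - M_1)/(6h_1) = -21/2, b_1 = Δ_1 - h_1(2M_1 + M_2)/6 = 15/2.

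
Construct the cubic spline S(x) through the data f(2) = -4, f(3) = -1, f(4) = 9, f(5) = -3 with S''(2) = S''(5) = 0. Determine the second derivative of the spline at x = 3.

Let M_i = S''(x_i). Step sizes h_i = 1, 1, 1; slopes of the chords Δ_i = (y_(i+1) - y_i)/h_i = 3, 10, -12.
  1·M_0 + 4·M_1 + 1·M_2 = 6(Δ_1 - Δ_0) = 42
  1·M_1 + 4·M_2 + 1·M_3 = 6(Δ_2 - Δ_1) = -132
Natural end conditions: M_0 = M_3 = 0.
Forward elimination and back-substitution give M_0 = 0, M_1 = 20, M_2 = -38, M_3 = 0.

20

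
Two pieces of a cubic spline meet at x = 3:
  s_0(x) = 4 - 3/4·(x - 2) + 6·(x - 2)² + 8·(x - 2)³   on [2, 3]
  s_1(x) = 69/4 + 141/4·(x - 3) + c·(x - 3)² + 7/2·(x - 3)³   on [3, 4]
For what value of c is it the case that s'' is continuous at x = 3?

s_0''(x) = 12 + 48·(x - 2), so s_0''(3) = 60. On the right, s_1''(3) = 2c, so c = 30.

30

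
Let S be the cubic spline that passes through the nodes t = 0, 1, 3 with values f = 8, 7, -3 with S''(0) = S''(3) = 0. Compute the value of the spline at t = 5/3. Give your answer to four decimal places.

Put m_i = S'' at the i-th knot. Here h = (1, 2) and Δ = (-1, -5), so the interior equations h_(i-1)·m_(i-1) + 2(h_(i-1)+h_i)·m_i + h_i·m_(i+1) = 6(Δ_i − Δ_(i-1)) read
  1·m_0 + 6·m_1 + 2·m_2 = 6(Δ_1 - Δ_0) = -24
Natural end conditions: m_0 = m_2 = 0.
Hence m_0 = 0, m_1 = -4, m_2 = 0.
On [1, 3], S(t) = 7 - 7/3·(t - 1) - 2·(t - 1)² + 1/3·(t - 1)³.
With (t - 1) = 2/3: S(5/3) = 377/81.

4.6543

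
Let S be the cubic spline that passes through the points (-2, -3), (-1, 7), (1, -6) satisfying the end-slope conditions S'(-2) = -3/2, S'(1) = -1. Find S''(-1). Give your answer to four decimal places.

Let M_i = S''(x_i). Step sizes h_i = 1, 2; slopes of the chords Δ_i = (y_(i+1) - y_i)/h_i = 10, -13/2.
  1·M_0 + 6·M_1 + 2·M_2 = 6(Δ_1 - Δ_0) = -99
Clamped end conditions give two more equations: 2h_0·M_0 + h_0·M_1 = 6(Δ_0 - S'(-2)) = 69 and h_1·M_1 + 2h_1·M_2 = 6(S'(1) - Δ_1) = 33.
Hence M_0 = 307/6, M_1 = -100/3, M_2 = 299/12.

-33.3333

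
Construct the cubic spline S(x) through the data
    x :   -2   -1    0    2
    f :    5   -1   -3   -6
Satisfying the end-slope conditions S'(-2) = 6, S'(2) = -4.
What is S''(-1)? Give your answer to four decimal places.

Write m_i for S''(x_i). With h_i = 1, 1, 2 and divided differences Δ_i = -6, -2, -3/2, the continuity of S' gives the tridiagonal system
  1·m_0 + 4·m_1 + 1·m_2 = 6(Δ_1 - Δ_0) = 24
  1·m_1 + 6·m_2 + 2·m_3 = 6(Δ_2 - Δ_1) = 3
Clamped end conditions give two more equations: 2h_0·m_0 + h_0·m_1 = 6(Δ_0 - S'(-2)) = -72 and h_2·m_2 + 2h_2·m_3 = 6(S'(2) - Δ_2) = -15.
Hence m_0 = -985/22, m_1 = 193/11, m_2 = -31/22, m_3 = -67/22.

17.5455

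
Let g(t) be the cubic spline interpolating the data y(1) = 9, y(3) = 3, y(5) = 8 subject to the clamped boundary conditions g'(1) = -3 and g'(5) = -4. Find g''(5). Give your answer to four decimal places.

-14.1250

Write M_i for g''(x_i). With h_i = 2, 2 and divided differences Δ_i = -3, 5/2, the continuity of g' gives the tridiagonal system
  2·M_0 + 8·M_1 + 2·M_2 = 6(Δ_1 - Δ_0) = 33
Clamped end conditions give two more equations: 2h_0·M_0 + h_0·M_1 = 6(Δ_0 - g'(1)) = 0 and h_1·M_1 + 2h_1·M_2 = 6(g'(5) - Δ_1) = -39.
Forward elimination and back-substitution give M_0 = -35/8, M_1 = 35/4, M_2 = -113/8.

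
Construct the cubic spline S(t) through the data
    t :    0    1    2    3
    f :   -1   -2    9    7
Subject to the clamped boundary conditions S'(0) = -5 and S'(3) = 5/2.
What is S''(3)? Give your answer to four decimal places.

Let M_i = S''(x_i). Step sizes h_i = 1, 1, 1; slopes of the chords Δ_i = (y_(i+1) - y_i)/h_i = -1, 11, -2.
  1·M_0 + 4·M_1 + 1·M_2 = 6(Δ_1 - Δ_0) = 72
  1·M_1 + 4·M_2 + 1·M_3 = 6(Δ_2 - Δ_1) = -78
Clamped end conditions give two more equations: 2h_0·M_0 + h_0·M_1 = 6(Δ_0 - S'(0)) = 24 and h_2·M_2 + 2h_2·M_3 = 6(S'(3) - Δ_2) = 27.
Solving the tridiagonal system: M_0 = -7/5, M_1 = 134/5, M_2 = -169/5, M_3 = 152/5.

30.4000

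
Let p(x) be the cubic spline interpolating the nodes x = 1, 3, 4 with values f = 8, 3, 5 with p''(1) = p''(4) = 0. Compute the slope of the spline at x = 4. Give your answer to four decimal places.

2.7500

With σ_i denoting the second derivative at x_i, h_i = 2, 1, and Δ_i = (y_(i+1) − y_i)/h_i = -5/2, 2:
  2·σ_0 + 6·σ_1 + 1·σ_2 = 6(Δ_1 - Δ_0) = 27
Natural end conditions: σ_0 = σ_2 = 0.
Solving the tridiagonal system: σ_0 = 0, σ_1 = 9/2, σ_2 = 0.
On [3, 4], p'(x) = b_1 + 2c_1·(x - 3) + 3d_1·(x - 3)² with b_1 = Δ_1 - h_1(2σ_1 + σ_2)/6 = 1/2, c_1 = σ_1/2 = 9/4, d_1 = (σ_2 - σ_1)/(6h_1) = -3/4. So p'(4) = 11/4.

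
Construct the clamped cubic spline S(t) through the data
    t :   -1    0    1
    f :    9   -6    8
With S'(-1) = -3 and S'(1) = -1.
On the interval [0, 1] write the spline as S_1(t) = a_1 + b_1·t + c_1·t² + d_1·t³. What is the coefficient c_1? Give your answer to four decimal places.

42.5000

Write M_i for S''(x_i). With h_i = 1, 1 and divided differences Δ_i = -15, 14, the continuity of S' gives the tridiagonal system
  1·M_0 + 4·M_1 + 1·M_2 = 6(Δ_1 - Δ_0) = 174
Clamped end conditions give two more equations: 2h_0·M_0 + h_0·M_1 = 6(Δ_0 - S'(-1)) = -72 and h_1·M_1 + 2h_1·M_2 = 6(S'(1) - Δ_1) = -90.
Solving the tridiagonal system: M_0 = -157/2, M_1 = 85, M_2 = -175/2.
On [0, 1], with S_1(t) = a_1 + b_1·t + c_1·t² + d_1·t³: c_1 = M_1/2 = 85/2, d_1 = (M_2 - M_1)/(6h_1) = -115/4, b_1 = Δ_1 - h_1(2M_1 + M_2)/6 = 1/4.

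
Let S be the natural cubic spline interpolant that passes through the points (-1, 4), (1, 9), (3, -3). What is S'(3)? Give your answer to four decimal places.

-8.1250

Write m_i for S''(x_i). With h_i = 2, 2 and divided differences Δ_i = 5/2, -6, the continuity of S' gives the tridiagonal system
  2·m_0 + 8·m_1 + 2·m_2 = 6(Δ_1 - Δ_0) = -51
Natural end conditions: m_0 = m_2 = 0.
Solving the tridiagonal system: m_0 = 0, m_1 = -51/8, m_2 = 0.
On [1, 3], S'(t) = b_1 + 2c_1·(t - 1) + 3d_1·(t - 1)² with b_1 = Δ_1 - h_1(2m_1 + m_2)/6 = -7/4, c_1 = m_1/2 = -51/16, d_1 = (m_2 - m_1)/(6h_1) = 17/32. So S'(3) = -65/8.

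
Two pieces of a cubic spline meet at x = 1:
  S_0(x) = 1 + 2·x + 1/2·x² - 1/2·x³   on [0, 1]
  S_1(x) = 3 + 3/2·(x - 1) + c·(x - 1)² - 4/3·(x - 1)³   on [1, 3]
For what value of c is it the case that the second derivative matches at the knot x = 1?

-1

S_0''(x) = 1 - 3·x, so S_0''(1) = -2. On the right, S_1''(1) = 2c, so c = -1.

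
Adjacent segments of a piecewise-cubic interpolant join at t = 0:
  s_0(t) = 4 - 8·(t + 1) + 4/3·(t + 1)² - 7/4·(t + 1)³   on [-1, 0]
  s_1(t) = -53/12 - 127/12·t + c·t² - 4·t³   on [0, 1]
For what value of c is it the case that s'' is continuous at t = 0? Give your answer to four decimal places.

s_0''(t) = 8/3 - 21/2·(t + 1), so s_0''(0) = -47/6. On the right, s_1''(0) = 2c, so c = -47/12.

-3.9167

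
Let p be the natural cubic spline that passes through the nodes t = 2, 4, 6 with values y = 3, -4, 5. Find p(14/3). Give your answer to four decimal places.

Write σ_i for p''(x_i). With h_i = 2, 2 and divided differences Δ_i = -7/2, 9/2, the continuity of p' gives the tridiagonal system
  2·σ_0 + 8·σ_1 + 2·σ_2 = 6(Δ_1 - Δ_0) = 48
Natural end conditions: σ_0 = σ_2 = 0.
Forward elimination and back-substitution give σ_0 = 0, σ_1 = 6, σ_2 = 0.
On [4, 6], p(t) = -4 + 1/2·(t - 4) + 3·(t - 4)² - 1/2·(t - 4)³.
With (t - 4) = 2/3: p(14/3) = -67/27.

-2.4815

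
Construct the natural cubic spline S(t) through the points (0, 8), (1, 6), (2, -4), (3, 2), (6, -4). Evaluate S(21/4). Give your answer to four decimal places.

0.9914

Let m_i = S''(x_i). Step sizes h_i = 1, 1, 1, 3; slopes of the chords Δ_i = (y_(i+1) - y_i)/h_i = -2, -10, 6, -2.
  1·m_0 + 4·m_1 + 1·m_2 = 6(Δ_1 - Δ_0) = -48
  1·m_1 + 4·m_2 + 1·m_3 = 6(Δ_2 - Δ_1) = 96
  1·m_2 + 8·m_3 + 3·m_4 = 6(Δ_3 - Δ_2) = -48
Natural end conditions: m_0 = m_4 = 0.
Solving the tridiagonal system: m_0 = 0, m_1 = -576/29, m_2 = 912/29, m_3 = -288/29, m_4 = 0.
On [3, 6], S(t) = 2 + 230/29·(t - 3) - 144/29·(t - 3)² + 16/29·(t - 3)³.
With (t - 3) = 9/4: S(21/4) = 115/116.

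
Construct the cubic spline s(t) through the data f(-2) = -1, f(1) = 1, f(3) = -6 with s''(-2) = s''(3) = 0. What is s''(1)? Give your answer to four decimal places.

-2.5000

Let M_i = s''(x_i). Step sizes h_i = 3, 2; slopes of the chords Δ_i = (y_(i+1) - y_i)/h_i = 2/3, -7/2.
  3·M_0 + 10·M_1 + 2·M_2 = 6(Δ_1 - Δ_0) = -25
Natural end conditions: M_0 = M_2 = 0.
Solving: M_0 = 0, M_1 = -5/2, M_2 = 0.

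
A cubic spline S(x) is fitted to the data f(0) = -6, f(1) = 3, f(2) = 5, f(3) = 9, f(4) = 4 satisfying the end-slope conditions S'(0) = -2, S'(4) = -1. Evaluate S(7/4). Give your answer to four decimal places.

Put m_i = S'' at the i-th knot. Here h = (1, 1, 1, 1) and Δ = (9, 2, 4, -5), so the interior equations h_(i-1)·m_(i-1) + 2(h_(i-1)+h_i)·m_i + h_i·m_(i+1) = 6(Δ_i − Δ_(i-1)) read
  1·m_0 + 4·m_1 + 1·m_2 = 6(Δ_1 - Δ_0) = -42
  1·m_1 + 4·m_2 + 1·m_3 = 6(Δ_2 - Δ_1) = 12
  1·m_2 + 4·m_3 + 1·m_4 = 6(Δ_3 - Δ_2) = -54
Clamped end conditions give two more equations: 2h_0·m_0 + h_0·m_1 = 6(Δ_0 - S'(0)) = 66 and h_3·m_3 + 2h_3·m_4 = 6(S'(4) - Δ_3) = 24.
Solving: m_0 = 1285/28, m_1 = -361/14, m_2 = 61/4, m_3 = -325/14, m_4 = 661/28.
On [1, 2], S(x) = 3 + 451/56·(x - 1) - 361/28·(x - 1)² + 383/56·(x - 1)³.
With (x - 1) = 3/4: S(7/4) = 16749/3584.

4.6733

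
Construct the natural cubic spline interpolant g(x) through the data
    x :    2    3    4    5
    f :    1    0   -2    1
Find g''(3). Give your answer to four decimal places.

-3.6000

Put M_i = g'' at the i-th knot. Here h = (1, 1, 1) and Δ = (-1, -2, 3), so the interior equations h_(i-1)·M_(i-1) + 2(h_(i-1)+h_i)·M_i + h_i·M_(i+1) = 6(Δ_i − Δ_(i-1)) read
  1·M_0 + 4·M_1 + 1·M_2 = 6(Δ_1 - Δ_0) = -6
  1·M_1 + 4·M_2 + 1·M_3 = 6(Δ_2 - Δ_1) = 30
Natural end conditions: M_0 = M_3 = 0.
Solving: M_0 = 0, M_1 = -18/5, M_2 = 42/5, M_3 = 0.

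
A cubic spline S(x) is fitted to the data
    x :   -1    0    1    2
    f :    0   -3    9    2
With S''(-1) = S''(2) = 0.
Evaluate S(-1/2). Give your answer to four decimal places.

-3.4750

Put σ_i = S'' at the i-th knot. Here h = (1, 1, 1) and Δ = (-3, 12, -7), so the interior equations h_(i-1)·σ_(i-1) + 2(h_(i-1)+h_i)·σ_i + h_i·σ_(i+1) = 6(Δ_i − Δ_(i-1)) read
  1·σ_0 + 4·σ_1 + 1·σ_2 = 6(Δ_1 - Δ_0) = 90
  1·σ_1 + 4·σ_2 + 1·σ_3 = 6(Δ_2 - Δ_1) = -114
Natural end conditions: σ_0 = σ_3 = 0.
Solving the tridiagonal system: σ_0 = 0, σ_1 = 158/5, σ_2 = -182/5, σ_3 = 0.
On [-1, 0], S(x) = 0 - 124/15·(x + 1) + 0·(x + 1)² + 79/15·(x + 1)³.
With (x + 1) = 1/2: S(-1/2) = -139/40.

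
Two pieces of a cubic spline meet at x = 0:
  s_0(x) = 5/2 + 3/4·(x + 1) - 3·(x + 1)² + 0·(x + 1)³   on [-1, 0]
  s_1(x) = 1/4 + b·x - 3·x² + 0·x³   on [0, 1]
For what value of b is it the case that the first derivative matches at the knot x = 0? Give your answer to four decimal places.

-5.2500

s_0'(x) = 3/4 - 6·(x + 1) + 0·(x + 1)², so s_0'(0) = -21/4. On the right, s_1'(0) = b, so b = -21/4.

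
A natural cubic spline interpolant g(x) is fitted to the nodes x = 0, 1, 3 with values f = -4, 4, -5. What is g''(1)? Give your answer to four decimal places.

-12.5000

With M_i denoting the second derivative at x_i, h_i = 1, 2, and Δ_i = (y_(i+1) − y_i)/h_i = 8, -9/2:
  1·M_0 + 6·M_1 + 2·M_2 = 6(Δ_1 - Δ_0) = -75
Natural end conditions: M_0 = M_2 = 0.
Solving the tridiagonal system: M_0 = 0, M_1 = -25/2, M_2 = 0.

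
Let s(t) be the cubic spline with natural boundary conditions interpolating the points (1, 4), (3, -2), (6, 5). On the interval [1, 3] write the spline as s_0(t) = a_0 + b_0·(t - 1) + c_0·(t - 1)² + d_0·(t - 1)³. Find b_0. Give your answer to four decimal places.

Put σ_i = s'' at the i-th knot. Here h = (2, 3) and Δ = (-3, 7/3), so the interior equations h_(i-1)·σ_(i-1) + 2(h_(i-1)+h_i)·σ_i + h_i·σ_(i+1) = 6(Δ_i − Δ_(i-1)) read
  2·σ_0 + 10·σ_1 + 3·σ_2 = 6(Δ_1 - Δ_0) = 32
Natural end conditions: σ_0 = σ_2 = 0.
Hence σ_0 = 0, σ_1 = 16/5, σ_2 = 0.
On [1, 3], with s_0(t) = a_0 + b_0·(t - 1) + c_0·(t - 1)² + d_0·(t - 1)³: c_0 = σ_0/2 = 0, d_0 = (σ_1 - σ_0)/(6h_0) = 4/15, b_0 = Δ_0 - h_0(2σ_0 + σ_1)/6 = -61/15.

-4.0667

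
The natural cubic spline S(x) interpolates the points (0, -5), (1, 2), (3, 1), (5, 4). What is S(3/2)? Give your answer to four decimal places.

3.0838

With σ_i denoting the second derivative at x_i, h_i = 1, 2, 2, and Δ_i = (y_(i+1) − y_i)/h_i = 7, -1/2, 3/2:
  1·σ_0 + 6·σ_1 + 2·σ_2 = 6(Δ_1 - Δ_0) = -45
  2·σ_1 + 8·σ_2 + 2·σ_3 = 6(Δ_2 - Δ_1) = 12
Natural end conditions: σ_0 = σ_3 = 0.
Solving the tridiagonal system: σ_0 = 0, σ_1 = -96/11, σ_2 = 81/22, σ_3 = 0.
On [1, 3], S(x) = 2 + 45/11·(x - 1) - 48/11·(x - 1)² + 91/88·(x - 1)³.
With (x - 1) = 1/2: S(3/2) = 2171/704.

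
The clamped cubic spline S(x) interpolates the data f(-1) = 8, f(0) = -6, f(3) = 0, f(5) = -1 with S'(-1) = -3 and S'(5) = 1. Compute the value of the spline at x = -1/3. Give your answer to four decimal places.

-0.4758

Write m_i for S''(x_i). With h_i = 1, 3, 2 and divided differences Δ_i = -14, 2, -1/2, the continuity of S' gives the tridiagonal system
  1·m_0 + 8·m_1 + 3·m_2 = 6(Δ_1 - Δ_0) = 96
  3·m_1 + 10·m_2 + 2·m_3 = 6(Δ_2 - Δ_1) = -15
Clamped end conditions give two more equations: 2h_0·m_0 + h_0·m_1 = 6(Δ_0 - S'(-1)) = -66 and h_2·m_2 + 2h_2·m_3 = 6(S'(5) - Δ_2) = 9.
Hence m_0 = -1129/26, m_1 = 271/13, m_2 = -237/26, m_3 = 177/26.
On [-1, 0], S(x) = 8 - 3·(x + 1) - 1129/52·(x + 1)² + 557/52·(x + 1)³.
With (x + 1) = 2/3: S(-1/3) = -167/351.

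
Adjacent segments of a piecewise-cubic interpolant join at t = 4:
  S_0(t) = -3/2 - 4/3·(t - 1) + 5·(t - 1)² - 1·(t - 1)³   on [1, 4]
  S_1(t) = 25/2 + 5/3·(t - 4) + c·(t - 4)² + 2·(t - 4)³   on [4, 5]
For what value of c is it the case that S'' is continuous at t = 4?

-4

S_0''(t) = 10 - 6·(t - 1), so S_0''(4) = -8. On the right, S_1''(4) = 2c, so c = -4.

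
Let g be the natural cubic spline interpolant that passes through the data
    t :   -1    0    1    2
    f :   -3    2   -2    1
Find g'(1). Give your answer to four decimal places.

Let M_i = g''(x_i). Step sizes h_i = 1, 1, 1; slopes of the chords Δ_i = (y_(i+1) - y_i)/h_i = 5, -4, 3.
  1·M_0 + 4·M_1 + 1·M_2 = 6(Δ_1 - Δ_0) = -54
  1·M_1 + 4·M_2 + 1·M_3 = 6(Δ_2 - Δ_1) = 42
Natural end conditions: M_0 = M_3 = 0.
Solving the tridiagonal system: M_0 = 0, M_1 = -86/5, M_2 = 74/5, M_3 = 0.
On [1, 2], g'(t) = b_2 + 2c_2·(t - 1) + 3d_2·(t - 1)² with b_2 = Δ_2 - h_2(2M_2 + M_3)/6 = -29/15, c_2 = M_2/2 = 37/5, d_2 = (M_3 - M_2)/(6h_2) = -37/15. So g'(1) = -29/15.

-1.9333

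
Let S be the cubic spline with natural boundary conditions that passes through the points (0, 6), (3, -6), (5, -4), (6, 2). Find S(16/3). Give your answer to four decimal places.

Write M_i for S''(x_i). With h_i = 3, 2, 1 and divided differences Δ_i = -4, 1, 6, the continuity of S' gives the tridiagonal system
  3·M_0 + 10·M_1 + 2·M_2 = 6(Δ_1 - Δ_0) = 30
  2·M_1 + 6·M_2 + 1·M_3 = 6(Δ_2 - Δ_1) = 30
Natural end conditions: M_0 = M_3 = 0.
Solving the tridiagonal system: M_0 = 0, M_1 = 15/7, M_2 = 30/7, M_3 = 0.
On [5, 6], S(x) = -4 + 32/7·(x - 5) + 15/7·(x - 5)² - 5/7·(x - 5)³.
With (x - 5) = 1/3: S(16/3) = -428/189.

-2.2646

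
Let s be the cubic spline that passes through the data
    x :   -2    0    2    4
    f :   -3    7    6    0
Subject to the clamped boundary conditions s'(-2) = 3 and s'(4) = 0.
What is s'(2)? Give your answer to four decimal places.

With M_i denoting the second derivative at x_i, h_i = 2, 2, 2, and Δ_i = (y_(i+1) − y_i)/h_i = 5, -1/2, -3:
  2·M_0 + 8·M_1 + 2·M_2 = 6(Δ_1 - Δ_0) = -33
  2·M_1 + 8·M_2 + 2·M_3 = 6(Δ_2 - Δ_1) = -15
Clamped end conditions give two more equations: 2h_0·M_0 + h_0·M_1 = 6(Δ_0 - s'(-2)) = 12 and h_2·M_2 + 2h_2·M_3 = 6(s'(4) - Δ_2) = 18.
Hence M_0 = 11/2, M_1 = -5, M_2 = -2, M_3 = 11/2.
On [2, 4], s'(x) = b_2 + 2c_2·(x - 2) + 3d_2·(x - 2)² with b_2 = Δ_2 - h_2(2M_2 + M_3)/6 = -7/2, c_2 = M_2/2 = -1, d_2 = (M_3 - M_2)/(6h_2) = 5/8. So s'(2) = -7/2.

-3.5000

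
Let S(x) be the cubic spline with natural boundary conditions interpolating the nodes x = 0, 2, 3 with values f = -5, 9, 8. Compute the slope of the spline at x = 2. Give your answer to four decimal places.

1.6667

Write σ_i for S''(x_i). With h_i = 2, 1 and divided differences Δ_i = 7, -1, the continuity of S' gives the tridiagonal system
  2·σ_0 + 6·σ_1 + 1·σ_2 = 6(Δ_1 - Δ_0) = -48
Natural end conditions: σ_0 = σ_2 = 0.
Forward elimination and back-substitution give σ_0 = 0, σ_1 = -8, σ_2 = 0.
On [2, 3], S'(x) = b_1 + 2c_1·(x - 2) + 3d_1·(x - 2)² with b_1 = Δ_1 - h_1(2σ_1 + σ_2)/6 = 5/3, c_1 = σ_1/2 = -4, d_1 = (σ_2 - σ_1)/(6h_1) = 4/3. So S'(2) = 5/3.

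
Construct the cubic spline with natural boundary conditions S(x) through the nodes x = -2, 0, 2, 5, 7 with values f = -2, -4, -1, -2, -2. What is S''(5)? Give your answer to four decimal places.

0.7355

Let m_i = S''(x_i). Step sizes h_i = 2, 2, 3, 2; slopes of the chords Δ_i = (y_(i+1) - y_i)/h_i = -1, 3/2, -1/3, 0.
  2·m_0 + 8·m_1 + 2·m_2 = 6(Δ_1 - Δ_0) = 15
  2·m_1 + 10·m_2 + 3·m_3 = 6(Δ_2 - Δ_1) = -11
  3·m_2 + 10·m_3 + 2·m_4 = 6(Δ_3 - Δ_2) = 2
Natural end conditions: m_0 = m_4 = 0.
Hence m_0 = 0, m_1 = 1597/688, m_2 = -307/172, m_3 = 253/344, m_4 = 0.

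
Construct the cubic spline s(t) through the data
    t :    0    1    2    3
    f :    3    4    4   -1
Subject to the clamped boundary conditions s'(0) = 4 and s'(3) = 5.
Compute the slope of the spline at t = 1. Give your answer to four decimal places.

With M_i denoting the second derivative at x_i, h_i = 1, 1, 1, and Δ_i = (y_(i+1) − y_i)/h_i = 1, 0, -5:
  1·M_0 + 4·M_1 + 1·M_2 = 6(Δ_1 - Δ_0) = -6
  1·M_1 + 4·M_2 + 1·M_3 = 6(Δ_2 - Δ_1) = -30
Clamped end conditions give two more equations: 2h_0·M_0 + h_0·M_1 = 6(Δ_0 - s'(0)) = -18 and h_2·M_2 + 2h_2·M_3 = 6(s'(3) - Δ_2) = 60.
Solving: M_0 = -182/15, M_1 = 94/15, M_2 = -284/15, M_3 = 592/15.
On [1, 2], s'(t) = b_1 + 2c_1·(t - 1) + 3d_1·(t - 1)² with b_1 = Δ_1 - h_1(2M_1 + M_2)/6 = 16/15, c_1 = M_1/2 = 47/15, d_1 = (M_2 - M_1)/(6h_1) = -21/5. So s'(1) = 16/15.

1.0667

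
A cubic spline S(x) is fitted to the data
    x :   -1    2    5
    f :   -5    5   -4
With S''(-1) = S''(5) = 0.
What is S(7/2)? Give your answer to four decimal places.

With M_i denoting the second derivative at x_i, h_i = 3, 3, and Δ_i = (y_(i+1) − y_i)/h_i = 10/3, -3:
  3·M_0 + 12·M_1 + 3·M_2 = 6(Δ_1 - Δ_0) = -38
Natural end conditions: M_0 = M_2 = 0.
Forward elimination and back-substitution give M_0 = 0, M_1 = -19/6, M_2 = 0.
On [2, 5], S(x) = 5 + 1/6·(x - 2) - 19/12·(x - 2)² + 19/108·(x - 2)³.
With (x - 2) = 3/2: S(7/2) = 73/32.

2.2813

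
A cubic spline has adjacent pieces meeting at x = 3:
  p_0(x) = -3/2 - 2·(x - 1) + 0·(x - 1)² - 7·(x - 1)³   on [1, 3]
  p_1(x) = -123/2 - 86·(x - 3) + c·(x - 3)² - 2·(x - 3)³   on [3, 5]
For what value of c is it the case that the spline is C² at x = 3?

p_0''(x) = 0 - 42·(x - 1), so p_0''(3) = -84. On the right, p_1''(3) = 2c, so c = -42.

-42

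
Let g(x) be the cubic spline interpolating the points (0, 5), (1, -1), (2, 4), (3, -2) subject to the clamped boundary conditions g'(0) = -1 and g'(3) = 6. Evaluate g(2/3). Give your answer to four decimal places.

Let M_i = g''(x_i). Step sizes h_i = 1, 1, 1; slopes of the chords Δ_i = (y_(i+1) - y_i)/h_i = -6, 5, -6.
  1·M_0 + 4·M_1 + 1·M_2 = 6(Δ_1 - Δ_0) = 66
  1·M_1 + 4·M_2 + 1·M_3 = 6(Δ_2 - Δ_1) = -66
Clamped end conditions give two more equations: 2h_0·M_0 + h_0·M_1 = 6(Δ_0 - g'(0)) = -30 and h_2·M_2 + 2h_2·M_3 = 6(g'(3) - Δ_2) = 72.
Solving the tridiagonal system: M_0 = -482/15, M_1 = 514/15, M_2 = -584/15, M_3 = 832/15.
On [0, 1], g(x) = 5 - 1·x - 241/15·x² + 166/15·x³.
With x = 2/3: g(2/3) = 191/405.

0.4716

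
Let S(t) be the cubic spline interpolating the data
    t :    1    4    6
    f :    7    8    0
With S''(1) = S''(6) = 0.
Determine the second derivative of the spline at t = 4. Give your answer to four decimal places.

-2.6000

Put σ_i = S'' at the i-th knot. Here h = (3, 2) and Δ = (1/3, -4), so the interior equations h_(i-1)·σ_(i-1) + 2(h_(i-1)+h_i)·σ_i + h_i·σ_(i+1) = 6(Δ_i − Δ_(i-1)) read
  3·σ_0 + 10·σ_1 + 2·σ_2 = 6(Δ_1 - Δ_0) = -26
Natural end conditions: σ_0 = σ_2 = 0.
Forward elimination and back-substitution give σ_0 = 0, σ_1 = -13/5, σ_2 = 0.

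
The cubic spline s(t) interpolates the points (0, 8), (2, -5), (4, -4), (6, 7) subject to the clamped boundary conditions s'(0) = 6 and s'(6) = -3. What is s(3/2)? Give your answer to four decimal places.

Write σ_i for s''(x_i). With h_i = 2, 2, 2 and divided differences Δ_i = -13/2, 1/2, 11/2, the continuity of s' gives the tridiagonal system
  2·σ_0 + 8·σ_1 + 2·σ_2 = 6(Δ_1 - Δ_0) = 42
  2·σ_1 + 8·σ_2 + 2·σ_3 = 6(Δ_2 - Δ_1) = 30
Clamped end conditions give two more equations: 2h_0·σ_0 + h_0·σ_1 = 6(Δ_0 - s'(0)) = -75 and h_2·σ_2 + 2h_2·σ_3 = 6(s'(6) - Δ_2) = -51.
Forward elimination and back-substitution give σ_0 = -237/10, σ_1 = 99/10, σ_2 = 51/10, σ_3 = -153/10.
On [0, 2], s(t) = 8 + 6·t - 237/20·t² + 14/5·t³.
With t = 3/2: s(3/2) = -17/80.

-0.2125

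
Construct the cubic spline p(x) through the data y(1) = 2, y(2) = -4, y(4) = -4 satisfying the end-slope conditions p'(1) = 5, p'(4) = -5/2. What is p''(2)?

17

Let M_i = p''(x_i). Step sizes h_i = 1, 2; slopes of the chords Δ_i = (y_(i+1) - y_i)/h_i = -6, 0.
  1·M_0 + 6·M_1 + 2·M_2 = 6(Δ_1 - Δ_0) = 36
Clamped end conditions give two more equations: 2h_0·M_0 + h_0·M_1 = 6(Δ_0 - p'(1)) = -66 and h_1·M_1 + 2h_1·M_2 = 6(p'(4) - Δ_1) = -15.
Forward elimination and back-substitution give M_0 = -83/2, M_1 = 17, M_2 = -49/4.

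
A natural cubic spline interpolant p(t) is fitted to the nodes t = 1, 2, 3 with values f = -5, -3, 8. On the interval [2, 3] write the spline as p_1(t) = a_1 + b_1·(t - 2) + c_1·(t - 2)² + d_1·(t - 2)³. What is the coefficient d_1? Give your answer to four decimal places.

-2.2500

Put m_i = p'' at the i-th knot. Here h = (1, 1) and Δ = (2, 11), so the interior equations h_(i-1)·m_(i-1) + 2(h_(i-1)+h_i)·m_i + h_i·m_(i+1) = 6(Δ_i − Δ_(i-1)) read
  1·m_0 + 4·m_1 + 1·m_2 = 6(Δ_1 - Δ_0) = 54
Natural end conditions: m_0 = m_2 = 0.
Hence m_0 = 0, m_1 = 27/2, m_2 = 0.
On [2, 3], with p_1(t) = a_1 + b_1·(t - 2) + c_1·(t - 2)² + d_1·(t - 2)³: c_1 = m_1/2 = 27/4, d_1 = (m_2 - m_1)/(6h_1) = -9/4, b_1 = Δ_1 - h_1(2m_1 + m_2)/6 = 13/2.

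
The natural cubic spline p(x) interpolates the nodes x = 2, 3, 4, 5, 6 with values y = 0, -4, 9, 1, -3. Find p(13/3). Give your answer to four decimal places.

Write M_i for p''(x_i). With h_i = 1, 1, 1, 1 and divided differences Δ_i = -4, 13, -8, -4, the continuity of p' gives the tridiagonal system
  1·M_0 + 4·M_1 + 1·M_2 = 6(Δ_1 - Δ_0) = 102
  1·M_1 + 4·M_2 + 1·M_3 = 6(Δ_2 - Δ_1) = -126
  1·M_2 + 4·M_3 + 1·M_4 = 6(Δ_3 - Δ_2) = 24
Natural end conditions: M_0 = M_4 = 0.
Solving: M_0 = 0, M_1 = 147/4, M_2 = -45, M_3 = 69/4, M_4 = 0.
On [4, 5], p(x) = 9 + 33/8·(x - 4) - 45/2·(x - 4)² + 83/8·(x - 4)³.
With (x - 4) = 1/3: p(13/3) = 223/27.

8.2593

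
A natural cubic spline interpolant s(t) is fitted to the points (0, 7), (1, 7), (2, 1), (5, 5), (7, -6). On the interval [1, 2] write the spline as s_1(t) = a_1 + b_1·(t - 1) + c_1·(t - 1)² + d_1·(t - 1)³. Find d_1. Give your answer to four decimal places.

Write m_i for s''(x_i). With h_i = 1, 1, 3, 2 and divided differences Δ_i = 0, -6, 4/3, -11/2, the continuity of s' gives the tridiagonal system
  1·m_0 + 4·m_1 + 1·m_2 = 6(Δ_1 - Δ_0) = -36
  1·m_1 + 8·m_2 + 3·m_3 = 6(Δ_2 - Δ_1) = 44
  3·m_2 + 10·m_3 + 2·m_4 = 6(Δ_3 - Δ_2) = -41
Natural end conditions: m_0 = m_4 = 0.
Forward elimination and back-substitution give m_0 = 0, m_1 = -3119/274, m_2 = 1306/137, m_3 = -1907/274, m_4 = 0.
On [1, 2], with s_1(t) = a_1 + b_1·(t - 1) + c_1·(t - 1)² + d_1·(t - 1)³: c_1 = m_1/2 = -3119/548, d_1 = (m_2 - m_1)/(6h_1) = 5731/1644, b_1 = Δ_1 - h_1(2m_1 + m_2)/6 = -3119/822.

3.4860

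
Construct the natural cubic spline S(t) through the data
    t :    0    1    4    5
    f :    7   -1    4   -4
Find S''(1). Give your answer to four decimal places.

Write m_i for S''(x_i). With h_i = 1, 3, 1 and divided differences Δ_i = -8, 5/3, -8, the continuity of S' gives the tridiagonal system
  1·m_0 + 8·m_1 + 3·m_2 = 6(Δ_1 - Δ_0) = 58
  3·m_1 + 8·m_2 + 1·m_3 = 6(Δ_2 - Δ_1) = -58
Natural end conditions: m_0 = m_3 = 0.
Forward elimination and back-substitution give m_0 = 0, m_1 = 58/5, m_2 = -58/5, m_3 = 0.

11.6000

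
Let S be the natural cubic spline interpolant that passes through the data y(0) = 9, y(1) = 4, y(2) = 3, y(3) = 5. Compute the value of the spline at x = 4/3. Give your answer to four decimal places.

3.1877

Put m_i = S'' at the i-th knot. Here h = (1, 1, 1) and Δ = (-5, -1, 2), so the interior equations h_(i-1)·m_(i-1) + 2(h_(i-1)+h_i)·m_i + h_i·m_(i+1) = 6(Δ_i − Δ_(i-1)) read
  1·m_0 + 4·m_1 + 1·m_2 = 6(Δ_1 - Δ_0) = 24
  1·m_1 + 4·m_2 + 1·m_3 = 6(Δ_2 - Δ_1) = 18
Natural end conditions: m_0 = m_3 = 0.
Forward elimination and back-substitution give m_0 = 0, m_1 = 26/5, m_2 = 16/5, m_3 = 0.
On [1, 2], S(x) = 4 - 49/15·(x - 1) + 13/5·(x - 1)² - 1/3·(x - 1)³.
With (x - 1) = 1/3: S(4/3) = 1291/405.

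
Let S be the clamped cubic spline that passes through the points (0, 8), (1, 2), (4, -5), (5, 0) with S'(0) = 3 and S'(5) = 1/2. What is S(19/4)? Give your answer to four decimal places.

Put m_i = S'' at the i-th knot. Here h = (1, 3, 1) and Δ = (-6, -7/3, 5), so the interior equations h_(i-1)·m_(i-1) + 2(h_(i-1)+h_i)·m_i + h_i·m_(i+1) = 6(Δ_i − Δ_(i-1)) read
  1·m_0 + 8·m_1 + 3·m_2 = 6(Δ_1 - Δ_0) = 22
  3·m_1 + 8·m_2 + 1·m_3 = 6(Δ_2 - Δ_1) = 44
Clamped end conditions give two more equations: 2h_0·m_0 + h_0·m_1 = 6(Δ_0 - S'(0)) = -54 and h_2·m_2 + 2h_2·m_3 = 6(S'(5) - Δ_2) = -27.
Solving: m_0 = -1831/63, m_1 = 260/63, m_2 = 379/63, m_3 = -1040/63.
On [4, 5], S(t) = -5 + 362/63·(t - 4) + 379/126·(t - 4)² - 473/126·(t - 4)³.
With (t - 4) = 3/4: S(19/4) = -1565/2688.

-0.5822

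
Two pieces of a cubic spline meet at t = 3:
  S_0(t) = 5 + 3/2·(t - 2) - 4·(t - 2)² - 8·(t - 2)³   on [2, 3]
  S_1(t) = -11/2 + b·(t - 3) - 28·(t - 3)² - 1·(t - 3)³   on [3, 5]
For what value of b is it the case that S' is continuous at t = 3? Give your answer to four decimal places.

S_0'(t) = 3/2 - 8·(t - 2) - 24·(t - 2)², so S_0'(3) = -61/2. On the right, S_1'(3) = b, so b = -61/2.

-30.5000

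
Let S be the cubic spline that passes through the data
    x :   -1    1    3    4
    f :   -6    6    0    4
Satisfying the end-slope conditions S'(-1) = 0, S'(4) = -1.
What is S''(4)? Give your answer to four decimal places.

-22.8696

With M_i denoting the second derivative at x_i, h_i = 2, 2, 1, and Δ_i = (y_(i+1) − y_i)/h_i = 6, -3, 4:
  2·M_0 + 8·M_1 + 2·M_2 = 6(Δ_1 - Δ_0) = -54
  2·M_1 + 6·M_2 + 1·M_3 = 6(Δ_2 - Δ_1) = 42
Clamped end conditions give two more equations: 2h_0·M_0 + h_0·M_1 = 6(Δ_0 - S'(-1)) = 36 and h_2·M_2 + 2h_2·M_3 = 6(S'(4) - Δ_2) = -30.
Solving: M_0 = 377/23, M_1 = -340/23, M_2 = 362/23, M_3 = -526/23.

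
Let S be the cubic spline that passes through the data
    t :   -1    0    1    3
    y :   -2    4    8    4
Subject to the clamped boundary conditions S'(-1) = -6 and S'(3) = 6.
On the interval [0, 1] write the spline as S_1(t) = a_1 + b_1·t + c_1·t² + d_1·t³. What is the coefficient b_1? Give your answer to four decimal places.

9.2727

With m_i denoting the second derivative at x_i, h_i = 1, 1, 2, and Δ_i = (y_(i+1) − y_i)/h_i = 6, 4, -2:
  1·m_0 + 4·m_1 + 1·m_2 = 6(Δ_1 - Δ_0) = -12
  1·m_1 + 6·m_2 + 2·m_3 = 6(Δ_2 - Δ_1) = -36
Clamped end conditions give two more equations: 2h_0·m_0 + h_0·m_1 = 6(Δ_0 - S'(-1)) = 72 and h_2·m_2 + 2h_2·m_3 = 6(S'(3) - Δ_2) = 48.
Forward elimination and back-substitution give m_0 = 456/11, m_1 = -120/11, m_2 = -108/11, m_3 = 186/11.
On [0, 1], with S_1(t) = a_1 + b_1·t + c_1·t² + d_1·t³: c_1 = m_1/2 = -60/11, d_1 = (m_2 - m_1)/(6h_1) = 2/11, b_1 = Δ_1 - h_1(2m_1 + m_2)/6 = 102/11.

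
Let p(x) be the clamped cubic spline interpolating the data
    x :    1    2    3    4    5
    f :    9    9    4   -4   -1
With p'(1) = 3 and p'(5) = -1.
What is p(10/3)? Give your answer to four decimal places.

0.7090

Let σ_i = p''(x_i). Step sizes h_i = 1, 1, 1, 1; slopes of the chords Δ_i = (y_(i+1) - y_i)/h_i = 0, -5, -8, 3.
  1·σ_0 + 4·σ_1 + 1·σ_2 = 6(Δ_1 - Δ_0) = -30
  1·σ_1 + 4·σ_2 + 1·σ_3 = 6(Δ_2 - Δ_1) = -18
  1·σ_2 + 4·σ_3 + 1·σ_4 = 6(Δ_3 - Δ_2) = 66
Clamped end conditions give two more equations: 2h_0·σ_0 + h_0·σ_1 = 6(Δ_0 - p'(1)) = -18 and h_3·σ_3 + 2h_3·σ_4 = 6(p'(5) - Δ_3) = -24.
Solving the tridiagonal system: σ_0 = -52/7, σ_1 = -22/7, σ_2 = -10, σ_3 = 176/7, σ_4 = -172/7.
On [3, 4], p(x) = 4 - 62/7·(x - 3) - 5·(x - 3)² + 41/7·(x - 3)³.
With (x - 3) = 1/3: p(10/3) = 134/189.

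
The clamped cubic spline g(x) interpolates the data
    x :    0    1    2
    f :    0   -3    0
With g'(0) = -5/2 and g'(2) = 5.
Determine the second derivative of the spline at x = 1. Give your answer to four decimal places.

Put M_i = g'' at the i-th knot. Here h = (1, 1) and Δ = (-3, 3), so the interior equations h_(i-1)·M_(i-1) + 2(h_(i-1)+h_i)·M_i + h_i·M_(i+1) = 6(Δ_i − Δ_(i-1)) read
  1·M_0 + 4·M_1 + 1·M_2 = 6(Δ_1 - Δ_0) = 36
Clamped end conditions give two more equations: 2h_0·M_0 + h_0·M_1 = 6(Δ_0 - g'(0)) = -3 and h_1·M_1 + 2h_1·M_2 = 6(g'(2) - Δ_1) = 12.
Solving: M_0 = -27/4, M_1 = 21/2, M_2 = 3/4.

10.5000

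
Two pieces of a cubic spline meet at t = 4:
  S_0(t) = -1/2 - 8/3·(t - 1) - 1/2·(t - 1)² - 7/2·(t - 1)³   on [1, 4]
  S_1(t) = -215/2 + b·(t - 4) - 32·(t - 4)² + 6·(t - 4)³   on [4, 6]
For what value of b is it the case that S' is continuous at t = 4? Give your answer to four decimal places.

S_0'(t) = -8/3 - 1·(t - 1) - 21/2·(t - 1)², so S_0'(4) = -601/6. On the right, S_1'(4) = b, so b = -601/6.

-100.1667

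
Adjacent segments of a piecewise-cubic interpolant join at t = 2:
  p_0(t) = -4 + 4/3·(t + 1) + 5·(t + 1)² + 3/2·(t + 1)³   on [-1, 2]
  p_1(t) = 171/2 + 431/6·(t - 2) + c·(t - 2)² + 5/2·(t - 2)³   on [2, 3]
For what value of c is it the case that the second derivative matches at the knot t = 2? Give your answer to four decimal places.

p_0''(t) = 10 + 9·(t + 1), so p_0''(2) = 37. On the right, p_1''(2) = 2c, so c = 37/2.

18.5000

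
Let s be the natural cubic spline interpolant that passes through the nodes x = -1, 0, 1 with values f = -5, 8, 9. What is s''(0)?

Put σ_i = s'' at the i-th knot. Here h = (1, 1) and Δ = (13, 1), so the interior equations h_(i-1)·σ_(i-1) + 2(h_(i-1)+h_i)·σ_i + h_i·σ_(i+1) = 6(Δ_i − Δ_(i-1)) read
  1·σ_0 + 4·σ_1 + 1·σ_2 = 6(Δ_1 - Δ_0) = -72
Natural end conditions: σ_0 = σ_2 = 0.
Solving the tridiagonal system: σ_0 = 0, σ_1 = -18, σ_2 = 0.

-18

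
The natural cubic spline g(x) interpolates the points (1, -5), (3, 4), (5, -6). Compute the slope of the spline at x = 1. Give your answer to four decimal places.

Put M_i = g'' at the i-th knot. Here h = (2, 2) and Δ = (9/2, -5), so the interior equations h_(i-1)·M_(i-1) + 2(h_(i-1)+h_i)·M_i + h_i·M_(i+1) = 6(Δ_i − Δ_(i-1)) read
  2·M_0 + 8·M_1 + 2·M_2 = 6(Δ_1 - Δ_0) = -57
Natural end conditions: M_0 = M_2 = 0.
Forward elimination and back-substitution give M_0 = 0, M_1 = -57/8, M_2 = 0.
On [1, 3], g'(x) = b_0 + 2c_0·(x - 1) + 3d_0·(x - 1)² with b_0 = Δ_0 - h_0(2M_0 + M_1)/6 = 55/8, c_0 = M_0/2 = 0, d_0 = (M_1 - M_0)/(6h_0) = -19/32. So g'(1) = 55/8.

6.8750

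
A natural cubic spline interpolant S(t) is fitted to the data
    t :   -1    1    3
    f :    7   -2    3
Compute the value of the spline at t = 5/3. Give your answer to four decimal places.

-1.6296

Write σ_i for S''(x_i). With h_i = 2, 2 and divided differences Δ_i = -9/2, 5/2, the continuity of S' gives the tridiagonal system
  2·σ_0 + 8·σ_1 + 2·σ_2 = 6(Δ_1 - Δ_0) = 42
Natural end conditions: σ_0 = σ_2 = 0.
Hence σ_0 = 0, σ_1 = 21/4, σ_2 = 0.
On [1, 3], S(t) = -2 - 1·(t - 1) + 21/8·(t - 1)² - 7/16·(t - 1)³.
With (t - 1) = 2/3: S(5/3) = -44/27.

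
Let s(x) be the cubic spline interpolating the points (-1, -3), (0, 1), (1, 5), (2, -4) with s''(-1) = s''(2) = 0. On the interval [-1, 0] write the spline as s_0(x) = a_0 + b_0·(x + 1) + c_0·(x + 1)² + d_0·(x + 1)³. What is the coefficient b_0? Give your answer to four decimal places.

3.1333

Put M_i = s'' at the i-th knot. Here h = (1, 1, 1) and Δ = (4, 4, -9), so the interior equations h_(i-1)·M_(i-1) + 2(h_(i-1)+h_i)·M_i + h_i·M_(i+1) = 6(Δ_i − Δ_(i-1)) read
  1·M_0 + 4·M_1 + 1·M_2 = 6(Δ_1 - Δ_0) = 0
  1·M_1 + 4·M_2 + 1·M_3 = 6(Δ_2 - Δ_1) = -78
Natural end conditions: M_0 = M_3 = 0.
Solving: M_0 = 0, M_1 = 26/5, M_2 = -104/5, M_3 = 0.
On [-1, 0], with s_0(x) = a_0 + b_0·(x + 1) + c_0·(x + 1)² + d_0·(x + 1)³: c_0 = M_0/2 = 0, d_0 = (M_1 - M_0)/(6h_0) = 13/15, b_0 = Δ_0 - h_0(2M_0 + M_1)/6 = 47/15.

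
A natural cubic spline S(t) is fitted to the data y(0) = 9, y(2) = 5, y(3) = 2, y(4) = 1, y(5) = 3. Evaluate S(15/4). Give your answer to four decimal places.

Write M_i for S''(x_i). With h_i = 2, 1, 1, 1 and divided differences Δ_i = -2, -3, -1, 2, the continuity of S' gives the tridiagonal system
  2·M_0 + 6·M_1 + 1·M_2 = 6(Δ_1 - Δ_0) = -6
  1·M_1 + 4·M_2 + 1·M_3 = 6(Δ_2 - Δ_1) = 12
  1·M_2 + 4·M_3 + 1·M_4 = 6(Δ_3 - Δ_2) = 18
Natural end conditions: M_0 = M_4 = 0.
Solving: M_0 = 0, M_1 = -60/43, M_2 = 102/43, M_3 = 168/43, M_4 = 0.
On [3, 4], S(t) = 2 - 105/43·(t - 3) + 51/43·(t - 3)² + 11/43·(t - 3)³.
With (t - 3) = 3/4: S(15/4) = 2597/2752.

0.9437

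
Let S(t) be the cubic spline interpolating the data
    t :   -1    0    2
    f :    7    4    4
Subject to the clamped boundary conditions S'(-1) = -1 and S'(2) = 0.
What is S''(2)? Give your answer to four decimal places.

-2.6667

Let M_i = S''(x_i). Step sizes h_i = 1, 2; slopes of the chords Δ_i = (y_(i+1) - y_i)/h_i = -3, 0.
  1·M_0 + 6·M_1 + 2·M_2 = 6(Δ_1 - Δ_0) = 18
Clamped end conditions give two more equations: 2h_0·M_0 + h_0·M_1 = 6(Δ_0 - S'(-1)) = -12 and h_1·M_1 + 2h_1·M_2 = 6(S'(2) - Δ_1) = 0.
Hence M_0 = -26/3, M_1 = 16/3, M_2 = -8/3.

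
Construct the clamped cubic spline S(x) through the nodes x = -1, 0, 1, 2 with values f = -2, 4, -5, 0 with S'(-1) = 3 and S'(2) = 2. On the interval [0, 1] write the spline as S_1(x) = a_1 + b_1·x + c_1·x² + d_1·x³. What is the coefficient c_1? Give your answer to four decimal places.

-19.5333

Put σ_i = S'' at the i-th knot. Here h = (1, 1, 1) and Δ = (6, -9, 5), so the interior equations h_(i-1)·σ_(i-1) + 2(h_(i-1)+h_i)·σ_i + h_i·σ_(i+1) = 6(Δ_i − Δ_(i-1)) read
  1·σ_0 + 4·σ_1 + 1·σ_2 = 6(Δ_1 - Δ_0) = -90
  1·σ_1 + 4·σ_2 + 1·σ_3 = 6(Δ_2 - Δ_1) = 84
Clamped end conditions give two more equations: 2h_0·σ_0 + h_0·σ_1 = 6(Δ_0 - S'(-1)) = 18 and h_2·σ_2 + 2h_2·σ_3 = 6(S'(2) - Δ_2) = -18.
Solving the tridiagonal system: σ_0 = 428/15, σ_1 = -586/15, σ_2 = 566/15, σ_3 = -418/15.
On [0, 1], with S_1(x) = a_1 + b_1·x + c_1·x² + d_1·x³: c_1 = σ_1/2 = -293/15, d_1 = (σ_2 - σ_1)/(6h_1) = 64/5, b_1 = Δ_1 - h_1(2σ_1 + σ_2)/6 = -34/15.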